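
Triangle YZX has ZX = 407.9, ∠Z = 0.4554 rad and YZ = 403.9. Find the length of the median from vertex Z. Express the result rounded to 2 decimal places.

By the law of cosines, XY² = YZ² + ZX² − 2·YZ·ZX·cos Z = 33597, so XY ≈ 183.3.
Median from Z: ½√(2·YZ² + 2·ZX² − XY²) ≈ 395.42.

395.42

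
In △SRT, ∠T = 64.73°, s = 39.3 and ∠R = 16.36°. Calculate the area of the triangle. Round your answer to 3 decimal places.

199.107

The third angle is ∠S = 180° − ∠R − ∠T = 98.91°.
Law of sines: r = s·sin R/sin S ≈ 11.205.
Law of sines: t = s·sin T/sin S ≈ 35.973.
Area = ½·s·r·sin T ≈ 199.11.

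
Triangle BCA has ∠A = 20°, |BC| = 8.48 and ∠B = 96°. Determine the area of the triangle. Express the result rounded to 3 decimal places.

93.969

The third angle is ∠C = 180° − ∠A − ∠B = 64.00°.
Law of sines: |CA| = |BC|·sin B/sin A ≈ 24.658.
Law of sines: |AB| = |BC|·sin C/sin A ≈ 22.285.
Area = ½·|BC|·|CA|·sin C ≈ 93.969.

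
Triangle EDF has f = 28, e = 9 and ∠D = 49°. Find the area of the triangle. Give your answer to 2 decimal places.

area ≈ 95.09

Area = ½·f·e·sin D ≈ 95.093.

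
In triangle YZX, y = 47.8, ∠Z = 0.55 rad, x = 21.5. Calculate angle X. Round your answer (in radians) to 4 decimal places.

∠X ≈ 0.3643 rad

By the law of cosines, z² = x² + y² − 2·x·y·cos Z = 994.81, so z ≈ 31.541.
Law of cosines again: cos X = (y² + z² − x²)/(2·y·z) ≈ 0.93437, so ∠X ≈ 0.364 rad.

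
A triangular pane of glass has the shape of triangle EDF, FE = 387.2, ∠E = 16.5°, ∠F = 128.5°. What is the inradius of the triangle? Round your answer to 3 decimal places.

52.472

The third angle is ∠D = 180° − ∠F − ∠E = 35.00°.
Law of sines: DF = FE·sin E/sin D ≈ 191.73.
Law of sines: ED = FE·sin F/sin D ≈ 528.31.
Area = ½·FE·DF·sin F ≈ 29049.
Semiperimeter s = (191.73+387.2+528.31)/2 = 553.62.
Inradius = area/s = 29049/553.62 ≈ 52.472.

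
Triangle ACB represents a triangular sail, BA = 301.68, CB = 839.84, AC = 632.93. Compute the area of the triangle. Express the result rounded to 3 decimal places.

Semiperimeter s = (839.84 + 301.68 + 632.93)/2 = 887.22.
Heron's formula: area = √(887.22·47.385·585.54·254.29) ≈ 79120.

area ≈ 79120.018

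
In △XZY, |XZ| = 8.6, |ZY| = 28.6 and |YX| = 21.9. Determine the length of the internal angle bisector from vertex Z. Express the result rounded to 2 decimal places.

t_Z ≈ 12.68

By the law of cosines, cos Z = (|XZ|² + |ZY|² − |YX|²) / (2·|XZ|·|ZY|) ≈ 0.83816, so ∠Z ≈ 33.05°.
The bisector from Z has length 2·|XZ|·|ZY|·cos(∠Z/2)/(|XZ|+|ZY|) ≈ 12.677.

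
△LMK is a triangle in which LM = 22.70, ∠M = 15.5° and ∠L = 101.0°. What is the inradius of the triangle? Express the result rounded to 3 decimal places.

r ≈ 2.778

The third angle is ∠K = 180° − ∠L − ∠M = 63.50°.
Law of sines: MK = LM·sin L/sin K ≈ 24.899.
Law of sines: KL = LM·sin M/sin K ≈ 6.7785.
Area = ½·LM·MK·sin M ≈ 75.522.
Semiperimeter s = (24.899+6.7785+22.7)/2 = 27.189.
Inradius = area/s = 75.522/27.189 ≈ 2.7777.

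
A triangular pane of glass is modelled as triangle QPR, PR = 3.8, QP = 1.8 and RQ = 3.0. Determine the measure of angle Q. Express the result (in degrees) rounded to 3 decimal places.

By the law of cosines, cos Q = (RQ² + QP² − PR²) / (2·RQ·QP) ≈ -0.20370, so ∠Q ≈ 101.75°.

101.754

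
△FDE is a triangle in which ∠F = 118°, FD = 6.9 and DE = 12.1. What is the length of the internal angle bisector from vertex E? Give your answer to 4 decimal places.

Law of sines: sin E = FD·sin F/DE ≈ 0.50350.
Since DE ≥ FD, only the acute value applies: ∠E ≈ 30.23°.
Then ∠D = 180° − ∠F − ∠E ≈ 31.77°.
Law of sines gives EF = DE·sin D/sin F ≈ 7.215.
The bisector from E has length 2·DE·EF·cos(∠E/2)/(DE+EF) ≈ 8.727.

t_E ≈ 8.7270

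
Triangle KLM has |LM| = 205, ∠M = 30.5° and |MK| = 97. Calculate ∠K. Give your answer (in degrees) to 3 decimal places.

By the law of cosines, |KL|² = |LM|² + |MK|² − 2·|LM|·|MK|·cos M = 17167, so |KL| ≈ 131.02.
Law of cosines again: cos K = (|MK|² + |KL|² − |LM|²)/(2·|MK|·|KL|) ≈ -0.60779, so ∠K ≈ 127.43°.

∠K ≈ 127.430°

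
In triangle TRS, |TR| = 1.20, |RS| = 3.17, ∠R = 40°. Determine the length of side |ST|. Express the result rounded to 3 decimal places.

By the law of cosines, |ST|² = |TR|² + |RS|² − 2·|TR|·|RS|·cos R = 5.6608, so |ST| ≈ 2.3793.

2.379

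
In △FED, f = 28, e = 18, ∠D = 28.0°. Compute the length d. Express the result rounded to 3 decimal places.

By the law of cosines, d² = f² + e² − 2·f·e·cos D = 217.99, so d ≈ 14.764.

14.764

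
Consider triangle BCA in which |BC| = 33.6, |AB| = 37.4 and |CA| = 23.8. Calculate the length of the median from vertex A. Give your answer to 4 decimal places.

Median from A: ½√(2·|CA|² + 2·|AB|² − |BC|²) ≈ 26.464.

m_A ≈ 26.4643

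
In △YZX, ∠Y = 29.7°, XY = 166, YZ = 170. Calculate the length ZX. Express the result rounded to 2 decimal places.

By the law of cosines, ZX² = XY² + YZ² − 2·XY·YZ·cos Y = 7430.4, so ZX ≈ 86.2.

86.20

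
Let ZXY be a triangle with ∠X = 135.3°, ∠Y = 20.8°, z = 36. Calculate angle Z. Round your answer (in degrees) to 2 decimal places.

The third angle is ∠Z = 180° − ∠X − ∠Y = 23.90°.

∠Z ≈ 23.90°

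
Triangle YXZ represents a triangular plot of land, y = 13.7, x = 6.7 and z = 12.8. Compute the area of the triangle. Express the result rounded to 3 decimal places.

Semiperimeter s = (13.7 + 6.7 + 12.8)/2 = 16.6.
Heron's formula: area = √(16.6·2.9·9.9·3.8) ≈ 42.556.

42.556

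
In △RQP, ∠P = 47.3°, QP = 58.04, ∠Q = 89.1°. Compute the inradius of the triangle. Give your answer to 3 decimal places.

The third angle is ∠R = 180° − ∠Q − ∠P = 43.60°.
Law of sines: PR = QP·sin Q/sin R ≈ 84.152.
Law of sines: RQ = QP·sin P/sin R ≈ 61.852.
Area = ½·QP·PR·sin P ≈ 1794.7.
Semiperimeter s = (58.04+84.152+61.852)/2 = 102.02.
Inradius = area/s = 1794.7/102.02 ≈ 17.592.

r ≈ 17.592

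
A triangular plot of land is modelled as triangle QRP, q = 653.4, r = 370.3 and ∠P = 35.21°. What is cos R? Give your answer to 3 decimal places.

0.854

By the law of cosines, p² = q² + r² − 2·q·r·cos P = 1.6868e+05, so p ≈ 410.71.
Law of cosines again: cos R = (p² + q² − r²)/(2·p·q) ≈ 0.85426, so ∠R ≈ 31.32°.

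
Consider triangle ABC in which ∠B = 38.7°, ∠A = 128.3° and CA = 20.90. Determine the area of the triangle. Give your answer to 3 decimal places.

The third angle is ∠C = 180° − ∠A − ∠B = 13.00°.
Law of sines: BC = CA·sin A/sin B ≈ 26.233.
Law of sines: AB = CA·sin C/sin B ≈ 7.5194.
Area = ½·CA·BC·sin C ≈ 61.666.

area ≈ 61.666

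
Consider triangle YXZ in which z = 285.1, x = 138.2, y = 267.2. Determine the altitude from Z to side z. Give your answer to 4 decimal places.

Semiperimeter s = (267.2 + 138.2 + 285.1)/2 = 345.25.
Heron's formula: area = √(345.25·78.05·207.05·60.15) ≈ 18319.
The altitude from Z has length 2·area/z ≈ 128.51.

128.5114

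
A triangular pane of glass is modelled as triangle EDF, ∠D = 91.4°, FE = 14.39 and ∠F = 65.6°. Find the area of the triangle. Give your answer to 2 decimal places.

area ≈ 36.85

The third angle is ∠E = 180° − ∠D − ∠F = 23.00°.
Law of sines: DF = FE·sin E/sin D ≈ 5.6243.
Law of sines: ED = FE·sin F/sin D ≈ 13.109.
Area = ½·FE·DF·sin F ≈ 36.852.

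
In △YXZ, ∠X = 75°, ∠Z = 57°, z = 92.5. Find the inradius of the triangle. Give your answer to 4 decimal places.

The third angle is ∠Y = 180° − ∠X − ∠Z = 48.00°.
Law of sines: y = z·sin Y/sin Z ≈ 81.964.
Law of sines: x = z·sin X/sin Z ≈ 106.54.
Area = ½·z·y·sin X ≈ 3661.7.
Semiperimeter s = (81.964+106.54+92.5)/2 = 140.5.
Inradius = area/s = 3661.7/140.5 ≈ 26.062.

r ≈ 26.0618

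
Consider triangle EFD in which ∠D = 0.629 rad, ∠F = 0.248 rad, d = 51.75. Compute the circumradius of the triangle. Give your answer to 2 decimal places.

The third angle is ∠E = π − ∠F − ∠D = 2.265 rad.
Law of sines: e = d·sin E/sin D ≈ 67.626.
Law of sines: f = d·sin F/sin D ≈ 21.591.
Circumradius = d/(2 sin D) ≈ 43.98.

43.98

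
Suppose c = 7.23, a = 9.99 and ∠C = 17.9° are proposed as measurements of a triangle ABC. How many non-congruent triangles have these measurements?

a·sin C = 9.99·sin(17.9°) ≈ 3.07.
Since a sin C < c < a (3.07 < 7.23 < 9.99), two triangles exist.

2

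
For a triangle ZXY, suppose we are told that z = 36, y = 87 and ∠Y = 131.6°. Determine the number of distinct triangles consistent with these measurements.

1

z·sin Y = 36·sin(131.6°) ≈ 26.92.
Since ∠Y is not acute, a triangle exists only if y > z; here y > z, so there is exactly one triangle.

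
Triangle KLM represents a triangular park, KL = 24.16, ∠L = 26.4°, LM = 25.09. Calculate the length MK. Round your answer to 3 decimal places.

11.283

By the law of cosines, MK² = KL² + LM² − 2·KL·LM·cos L = 127.3, so MK ≈ 11.283.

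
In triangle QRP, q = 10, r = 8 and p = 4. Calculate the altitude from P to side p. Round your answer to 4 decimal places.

h_P ≈ 7.5993

Semiperimeter s = (10 + 8 + 4)/2 = 11.
Heron's formula: area = √(11·1·3·7) ≈ 15.199.
The altitude from P has length 2·area/p ≈ 7.5993.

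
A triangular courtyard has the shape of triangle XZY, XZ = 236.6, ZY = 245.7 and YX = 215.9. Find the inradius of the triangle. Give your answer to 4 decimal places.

66.6214

Semiperimeter s = (245.7 + 215.9 + 236.6)/2 = 349.1.
Heron's formula: area = √(349.1·103.4·133.2·112.5) ≈ 23258.
Inradius = area/s = 23258/349.1 ≈ 66.621.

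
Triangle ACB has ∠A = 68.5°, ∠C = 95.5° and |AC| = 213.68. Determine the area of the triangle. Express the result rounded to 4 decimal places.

76706.7459

The third angle is ∠B = 180° − ∠A − ∠C = 16.00°.
Law of sines: |CB| = |AC|·sin A/sin B ≈ 721.28.
Law of sines: |BA| = |AC|·sin C/sin B ≈ 771.65.
Area = ½·|AC|·|CB|·sin C ≈ 76707.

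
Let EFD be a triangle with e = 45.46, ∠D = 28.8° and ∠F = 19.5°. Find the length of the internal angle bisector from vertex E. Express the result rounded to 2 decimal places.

The third angle is ∠E = 180° − ∠F − ∠D = 131.70°.
Law of sines: f = e·sin F/sin E ≈ 20.324.
Law of sines: d = e·sin D/sin E ≈ 29.332.
The bisector from E has length 2·f·d·cos(∠E/2)/(f+d) ≈ 9.8236.

t_E ≈ 9.82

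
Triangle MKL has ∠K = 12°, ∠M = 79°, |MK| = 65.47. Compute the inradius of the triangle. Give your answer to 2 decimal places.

6.10

The third angle is ∠L = 180° − ∠M − ∠K = 89.00°.
Law of sines: |KL| = |MK|·sin M/sin L ≈ 64.277.
Law of sines: |LM| = |MK|·sin K/sin L ≈ 13.614.
Area = ½·|MK|·|KL|·sin K ≈ 437.47.
Semiperimeter s = (64.277+13.614+65.47)/2 = 71.68.
Inradius = area/s = 437.47/71.68 ≈ 6.103.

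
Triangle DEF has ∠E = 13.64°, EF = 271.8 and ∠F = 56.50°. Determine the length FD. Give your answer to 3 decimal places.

68.149

The third angle is ∠D = 180° − ∠E − ∠F = 109.86°.
Law of sines: FD = EF·sin E/sin D ≈ 68.149.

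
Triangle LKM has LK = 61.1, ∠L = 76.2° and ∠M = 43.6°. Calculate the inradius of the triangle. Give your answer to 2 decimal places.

The third angle is ∠K = 180° − ∠M − ∠L = 60.20°.
Law of sines: KM = LK·sin L/sin M ≈ 86.042.
Law of sines: ML = LK·sin K/sin M ≈ 76.884.
Area = ½·LK·KM·sin K ≈ 2281.
Semiperimeter s = (86.042+76.884+61.1)/2 = 112.01.
Inradius = area/s = 2281/112.01 ≈ 20.364.

r ≈ 20.36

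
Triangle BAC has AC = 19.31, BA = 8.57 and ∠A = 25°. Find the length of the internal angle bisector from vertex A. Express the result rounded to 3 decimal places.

By the law of cosines, CB² = BA² + AC² − 2·BA·AC·cos A = 146.36, so CB ≈ 12.098.
The bisector from A has length 2·BA·AC·cos(∠A/2)/(BA+AC) ≈ 11.59.

t_A ≈ 11.590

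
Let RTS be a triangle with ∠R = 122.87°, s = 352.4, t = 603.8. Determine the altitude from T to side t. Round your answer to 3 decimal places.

295.982

By the law of cosines, r² = t² + s² − 2·t·s·cos R = 7.1973e+05, so r ≈ 848.37.
Area = ½·t·s·sin R ≈ 89357.
The altitude from T has length 2·area/t ≈ 295.98.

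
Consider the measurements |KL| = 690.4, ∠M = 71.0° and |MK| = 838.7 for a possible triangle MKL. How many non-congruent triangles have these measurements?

|MK|·sin M = 838.7·sin(71.0°) ≈ 793.
Since |KL| = 690.4 < 793 = |MK| sin M, no triangle exists.

0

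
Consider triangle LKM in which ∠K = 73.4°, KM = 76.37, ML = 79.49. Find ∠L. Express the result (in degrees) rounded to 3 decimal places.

67.030

Law of sines: sin L = KM·sin K/ML ≈ 0.92071.
Since ML ≥ KM, only the acute value applies: ∠L ≈ 67.03°.
Then ∠M = 180° − ∠K − ∠L ≈ 39.57°.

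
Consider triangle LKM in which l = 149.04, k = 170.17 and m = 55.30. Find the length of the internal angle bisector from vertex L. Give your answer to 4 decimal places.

72.7912

By the law of cosines, cos L = (k² + m² − l²) / (2·k·m) ≈ 0.52086, so ∠L ≈ 58.61°.
The bisector from L has length 2·k·m·cos(∠L/2)/(k+m) ≈ 72.791.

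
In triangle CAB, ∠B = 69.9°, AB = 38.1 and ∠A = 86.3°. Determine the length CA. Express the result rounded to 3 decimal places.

The third angle is ∠C = 180° − ∠A − ∠B = 23.80°.
Law of sines: CA = AB·sin B/sin C ≈ 88.663.

88.663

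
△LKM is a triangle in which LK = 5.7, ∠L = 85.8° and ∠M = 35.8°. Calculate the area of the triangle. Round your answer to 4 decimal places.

23.5900

The third angle is ∠K = 180° − ∠M − ∠L = 58.40°.
Law of sines: KM = LK·sin L/sin M ≈ 9.7181.
Law of sines: ML = LK·sin K/sin M ≈ 8.2995.
Area = ½·LK·KM·sin K ≈ 23.59.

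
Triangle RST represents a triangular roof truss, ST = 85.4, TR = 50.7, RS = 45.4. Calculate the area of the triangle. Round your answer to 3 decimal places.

939.053

Semiperimeter s = (85.4 + 50.7 + 45.4)/2 = 90.75.
Heron's formula: area = √(90.75·5.35·40.05·45.35) ≈ 939.05.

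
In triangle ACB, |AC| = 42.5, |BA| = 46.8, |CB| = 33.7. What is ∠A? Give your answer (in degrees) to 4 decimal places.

By the law of cosines, cos A = (|BA|² + |AC|² − |CB|²) / (2·|BA|·|AC|) ≈ 0.71916, so ∠A ≈ 44.02°.

44.0152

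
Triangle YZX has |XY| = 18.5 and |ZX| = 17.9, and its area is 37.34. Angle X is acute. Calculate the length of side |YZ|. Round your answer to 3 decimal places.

4.174

From area = ½·|ZX|·|XY|·sin X, we get sin X = 2·area/(|ZX|·|XY|) ≈ 0.22552.
Taking the acute solution, ∠X ≈ 13.03°.
Law of cosines then gives |YZ| ≈ 4.1739.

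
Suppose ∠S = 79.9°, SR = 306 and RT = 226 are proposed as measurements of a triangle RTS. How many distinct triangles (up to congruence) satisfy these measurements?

SR·sin S = 306·sin(79.9°) ≈ 301.3.
Since RT = 226 < 301.3 = SR sin S, no triangle exists.

0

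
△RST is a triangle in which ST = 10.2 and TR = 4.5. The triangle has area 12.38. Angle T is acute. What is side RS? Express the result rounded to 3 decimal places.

From area = ½·ST·TR·sin T, we get sin T = 2·area/(ST·TR) ≈ 0.53943.
Taking the acute solution, ∠T ≈ 32.65°.
Law of cosines then gives RS ≈ 6.8551.

6.855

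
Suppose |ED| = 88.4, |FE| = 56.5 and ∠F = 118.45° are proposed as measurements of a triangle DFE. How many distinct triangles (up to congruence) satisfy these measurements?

1

|FE|·sin F = 56.5·sin(118.45°) ≈ 49.68.
Since ∠F is not acute, a triangle exists only if |ED| > |FE|; here |ED| > |FE|, so there is exactly one triangle.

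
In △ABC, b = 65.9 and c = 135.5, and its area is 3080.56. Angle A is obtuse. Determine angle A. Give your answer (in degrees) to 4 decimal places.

From area = ½·b·c·sin A, we get sin A = 2·area/(b·c) ≈ 0.68998.
Taking the obtuse solution, ∠A ≈ 136.37°.

136.3717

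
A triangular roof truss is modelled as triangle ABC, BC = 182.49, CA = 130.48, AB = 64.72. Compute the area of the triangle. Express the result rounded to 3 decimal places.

2948.604

Semiperimeter s = (182.49 + 130.48 + 64.72)/2 = 188.85.
Heron's formula: area = √(188.85·6.355·58.365·124.13) ≈ 2948.6.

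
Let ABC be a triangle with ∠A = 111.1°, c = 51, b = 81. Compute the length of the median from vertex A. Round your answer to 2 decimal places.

39.33

By the law of cosines, a² = b² + c² − 2·b·c·cos A = 12136, so a ≈ 110.16.
Median from A: ½√(2·b² + 2·c² − a²) ≈ 39.331.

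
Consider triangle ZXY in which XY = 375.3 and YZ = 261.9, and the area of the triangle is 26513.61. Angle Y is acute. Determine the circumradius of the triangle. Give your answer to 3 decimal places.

R ≈ 194.233

From area = ½·XY·YZ·sin Y, we get sin Y = 2·area/(XY·YZ) ≈ 0.53949.
Taking the acute solution, ∠Y ≈ 0.570 rad.
Law of cosines then gives ZX ≈ 209.57.
Circumradius = ZX/(2 sin Y) ≈ 194.23.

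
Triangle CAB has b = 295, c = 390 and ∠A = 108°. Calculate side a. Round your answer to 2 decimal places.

By the law of cosines, a² = b² + c² − 2·b·c·cos A = 3.1023e+05, so a ≈ 556.98.

556.98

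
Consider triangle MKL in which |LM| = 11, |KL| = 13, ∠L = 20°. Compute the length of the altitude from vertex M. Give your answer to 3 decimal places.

By the law of cosines, |MK|² = |KL|² + |LM|² − 2·|KL|·|LM|·cos L = 21.248, so |MK| ≈ 4.6095.
Area = ½·|KL|·|LM|·sin L ≈ 24.454.
The altitude from M has length 2·area/|KL| ≈ 3.7622.

h_M ≈ 3.762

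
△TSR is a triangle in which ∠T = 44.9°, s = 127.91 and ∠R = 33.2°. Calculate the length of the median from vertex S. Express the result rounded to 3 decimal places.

The third angle is ∠S = 180° − ∠R − ∠T = 101.90°.
Law of sines: t = s·sin T/sin S ≈ 92.271.
Law of sines: r = s·sin R/sin S ≈ 71.577.
Median from S: ½√(2·r² + 2·t² − s²) ≈ 52.234.

52.234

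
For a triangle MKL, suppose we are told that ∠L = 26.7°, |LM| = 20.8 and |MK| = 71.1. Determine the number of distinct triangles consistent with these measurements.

|LM|·sin L = 20.8·sin(26.7°) ≈ 9.346.
Since |MK| ≥ |LM|, exactly one triangle exists.

1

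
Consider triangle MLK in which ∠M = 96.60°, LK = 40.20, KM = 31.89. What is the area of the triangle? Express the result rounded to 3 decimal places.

Law of sines: sin L = KM·sin M/LK ≈ 0.78803.
Since LK ≥ KM, only the acute value applies: ∠L ≈ 52.00°.
Then ∠K = 180° − ∠M − ∠L ≈ 31.40°.
Law of sines gives ML = LK·sin K/sin M ≈ 21.083.
Area = ½·LK·KM·sin K ≈ 333.95.

area ≈ 333.948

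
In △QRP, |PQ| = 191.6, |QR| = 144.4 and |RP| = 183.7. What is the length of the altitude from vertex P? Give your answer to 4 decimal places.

h_P ≈ 172.9448

Semiperimeter s = (183.7 + 191.6 + 144.4)/2 = 259.85.
Heron's formula: area = √(259.85·76.15·68.25·115.45) ≈ 12487.
The altitude from P has length 2·area/|QR| ≈ 172.94.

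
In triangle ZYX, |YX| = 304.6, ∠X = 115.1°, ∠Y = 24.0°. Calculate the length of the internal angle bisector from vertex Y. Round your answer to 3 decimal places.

The third angle is ∠Z = 180° − ∠Y − ∠X = 40.90°.
Law of sines: |XZ| = |YX|·sin Y/sin Z ≈ 189.22.
Law of sines: |ZY| = |YX|·sin X/sin Z ≈ 421.29.
The bisector from Y has length 2·|ZY|·|YX|·cos(∠Y/2)/(|ZY|+|YX|) ≈ 345.84.

t_Y ≈ 345.840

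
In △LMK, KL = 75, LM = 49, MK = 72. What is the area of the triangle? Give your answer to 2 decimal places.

Semiperimeter s = (72 + 75 + 49)/2 = 98.
Heron's formula: area = √(98·26·23·49) ≈ 1694.6.

area ≈ 1694.58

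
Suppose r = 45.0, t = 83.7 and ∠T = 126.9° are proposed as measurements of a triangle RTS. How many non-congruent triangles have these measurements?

r·sin T = 45.0·sin(126.9°) ≈ 35.99.
Since ∠T is not acute, a triangle exists only if t > r; here t > r, so there is exactly one triangle.

1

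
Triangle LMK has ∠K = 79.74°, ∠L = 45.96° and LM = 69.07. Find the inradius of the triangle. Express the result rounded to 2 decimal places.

The third angle is ∠M = 180° − ∠K − ∠L = 54.30°.
Law of sines: MK = LM·sin L/sin K ≈ 50.458.
Law of sines: KL = LM·sin M/sin K ≈ 57.002.
Area = ½·LM·MK·sin M ≈ 1415.1.
Semiperimeter s = (50.458+57.002+69.07)/2 = 88.265.
Inradius = area/s = 1415.1/88.265 ≈ 16.033.

16.03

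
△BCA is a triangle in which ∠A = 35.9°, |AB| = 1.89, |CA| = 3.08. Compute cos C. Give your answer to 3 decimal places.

cos C ≈ 0.813

By the law of cosines, |BC|² = |CA|² + |AB|² − 2·|CA|·|AB|·cos A = 3.6277, so |BC| ≈ 1.9046.
Law of cosines again: cos C = (|BC|² + |CA|² − |AB|²)/(2·|BC|·|CA|) ≈ 0.81329, so ∠C ≈ 35.58°.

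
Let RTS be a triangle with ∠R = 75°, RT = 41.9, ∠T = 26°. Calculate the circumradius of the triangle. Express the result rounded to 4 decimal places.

The third angle is ∠S = 180° − ∠R − ∠T = 79.00°.
Law of sines: TS = RT·sin R/sin S ≈ 41.23.
Law of sines: SR = RT·sin T/sin S ≈ 18.712.
Circumradius = RT/(2 sin S) ≈ 21.342.

21.3421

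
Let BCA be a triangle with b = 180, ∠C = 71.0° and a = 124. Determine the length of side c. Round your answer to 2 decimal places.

By the law of cosines, c² = a² + b² − 2·a·b·cos C = 33243, so c ≈ 182.33.

182.33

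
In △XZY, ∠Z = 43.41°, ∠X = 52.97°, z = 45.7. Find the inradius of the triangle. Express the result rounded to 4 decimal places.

14.6238

The third angle is ∠Y = 180° − ∠X − ∠Z = 83.62°.
Law of sines: x = z·sin X/sin Z ≈ 53.089.
Law of sines: y = z·sin Y/sin Z ≈ 66.089.
Area = ½·z·x·sin Y ≈ 1205.6.
Semiperimeter s = (53.089+45.7+66.089)/2 = 82.439.
Inradius = area/s = 1205.6/82.439 ≈ 14.624.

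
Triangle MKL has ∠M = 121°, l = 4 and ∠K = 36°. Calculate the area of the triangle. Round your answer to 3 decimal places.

The third angle is ∠L = 180° − ∠M − ∠K = 23.00°.
Law of sines: m = l·sin M/sin L ≈ 8.775.
Law of sines: k = l·sin K/sin L ≈ 6.0173.
Area = ½·l·m·sin K ≈ 10.316.

10.316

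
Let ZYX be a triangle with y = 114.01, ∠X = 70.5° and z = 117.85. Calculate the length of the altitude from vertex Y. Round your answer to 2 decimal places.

h_Y ≈ 111.09

By the law of cosines, x² = z² + y² − 2·z·y·cos X = 17917, so x ≈ 133.85.
Area = ½·z·y·sin X ≈ 6332.7.
The altitude from Y has length 2·area/y ≈ 111.09.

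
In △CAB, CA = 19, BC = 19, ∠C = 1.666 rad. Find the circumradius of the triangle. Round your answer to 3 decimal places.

By the law of cosines, AB² = BC² + CA² − 2·BC·CA·cos C = 790.63, so AB ≈ 28.118.
Area = ½·BC·CA·sin C ≈ 179.68.
Circumradius = AB/(2 sin C) ≈ 14.123.

14.123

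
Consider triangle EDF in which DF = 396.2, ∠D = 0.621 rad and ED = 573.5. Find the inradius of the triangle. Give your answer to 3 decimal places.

By the law of cosines, FE² = ED² + DF² − 2·ED·DF·cos D = 1.1628e+05, so FE ≈ 341.
Area = ½·ED·DF·sin D ≈ 66104.
Semiperimeter s = (396.2+341+573.5)/2 = 655.35.
Inradius = area/s = 66104/655.35 ≈ 100.87.

r ≈ 100.868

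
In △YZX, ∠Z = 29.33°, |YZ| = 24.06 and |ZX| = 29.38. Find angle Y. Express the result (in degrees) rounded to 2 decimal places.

By the law of cosines, |XY|² = |YZ|² + |ZX|² − 2·|YZ|·|ZX|·cos Z = 209.53, so |XY| ≈ 14.475.
Law of cosines again: cos Y = (|XY|² + |YZ|² − |ZX|²)/(2·|XY|·|YZ|) ≈ -0.10735, so ∠Y ≈ 96.16°.

∠Y ≈ 96.16°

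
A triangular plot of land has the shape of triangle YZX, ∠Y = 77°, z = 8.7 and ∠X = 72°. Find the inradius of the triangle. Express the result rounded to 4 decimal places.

3.3035

The third angle is ∠Z = 180° − ∠X − ∠Y = 31.00°.
Law of sines: y = z·sin Y/sin Z ≈ 16.459.
Law of sines: x = z·sin X/sin Z ≈ 16.065.
Area = ½·z·y·sin X ≈ 68.093.
Semiperimeter s = (16.459+8.7+16.065)/2 = 20.612.
Inradius = area/s = 68.093/20.612 ≈ 3.3035.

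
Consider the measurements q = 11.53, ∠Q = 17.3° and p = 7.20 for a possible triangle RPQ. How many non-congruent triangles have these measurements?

1

p·sin Q = 7.20·sin(17.3°) ≈ 2.141.
Since q ≥ p, exactly one triangle exists.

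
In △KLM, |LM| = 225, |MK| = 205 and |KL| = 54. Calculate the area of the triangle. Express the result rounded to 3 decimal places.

Semiperimeter s = (225 + 205 + 54)/2 = 242.
Heron's formula: area = √(242·17·37·188) ≈ 5349.5.

5349.484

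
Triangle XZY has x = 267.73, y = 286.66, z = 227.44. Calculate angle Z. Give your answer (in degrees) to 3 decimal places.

∠Z ≈ 48.293°

By the law of cosines, cos Z = (y² + x² − z²) / (2·y·x) ≈ 0.66533, so ∠Z ≈ 48.29°.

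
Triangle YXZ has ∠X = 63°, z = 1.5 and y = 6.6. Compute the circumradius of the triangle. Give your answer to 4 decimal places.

By the law of cosines, x² = z² + y² − 2·z·y·cos X = 36.821, so x ≈ 6.068.
Area = ½·z·y·sin X ≈ 4.4105.
Circumradius = x/(2 sin X) ≈ 3.4052.

3.4052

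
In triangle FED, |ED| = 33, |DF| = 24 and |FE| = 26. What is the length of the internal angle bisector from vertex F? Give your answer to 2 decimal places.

By the law of cosines, cos F = (|DF|² + |FE|² − |ED|²) / (2·|DF|·|FE|) ≈ 0.13061, so ∠F ≈ 1.440 rad.
The bisector from F has length 2·|DF|·|FE|·cos(∠F/2)/(|DF|+|FE|) ≈ 18.767.

t_F ≈ 18.77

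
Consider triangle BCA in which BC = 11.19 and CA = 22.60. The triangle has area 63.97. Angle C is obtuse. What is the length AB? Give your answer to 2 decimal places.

From area = ½·BC·CA·sin C, we get sin C = 2·area/(BC·CA) ≈ 0.50590.
Taking the obtuse solution, ∠C ≈ 149.61°.
Law of cosines then gives AB ≈ 32.745.

32.75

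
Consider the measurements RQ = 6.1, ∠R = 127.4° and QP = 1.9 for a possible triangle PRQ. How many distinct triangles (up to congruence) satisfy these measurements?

RQ·sin R = 6.1·sin(127.4°) ≈ 4.846.
Since ∠R is not acute, a triangle exists only if QP > RQ; here QP ≤ RQ, so there is no triangle.

0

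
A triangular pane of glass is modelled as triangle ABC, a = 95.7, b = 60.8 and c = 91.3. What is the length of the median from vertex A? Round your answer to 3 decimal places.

Median from A: ½√(2·b² + 2·c² − a²) ≈ 61.045.

61.045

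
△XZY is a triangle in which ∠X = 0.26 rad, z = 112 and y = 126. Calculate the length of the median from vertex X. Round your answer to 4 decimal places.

By the law of cosines, x² = z² + y² − 2·z·y·cos X = 1144.6, so x ≈ 33.832.
Median from X: ½√(2·z² + 2·y² − x²) ≈ 118.

m_X ≈ 117.9994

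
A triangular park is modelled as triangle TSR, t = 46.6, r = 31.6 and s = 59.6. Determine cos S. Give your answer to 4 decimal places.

cos S ≈ -0.1297

By the law of cosines, cos S = (r² + t² − s²) / (2·r·t) ≈ -0.12972, so ∠S ≈ 97.45°.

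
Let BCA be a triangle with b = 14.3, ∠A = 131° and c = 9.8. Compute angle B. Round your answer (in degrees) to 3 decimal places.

29.364

By the law of cosines, a² = b² + c² − 2·b·c·cos A = 484.41, so a ≈ 22.009.
Law of cosines again: cos B = (c² + a² − b²)/(2·c·a) ≈ 0.87152, so ∠B ≈ 29.36°.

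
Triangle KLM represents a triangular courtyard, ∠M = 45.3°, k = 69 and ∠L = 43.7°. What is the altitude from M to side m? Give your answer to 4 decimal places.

The third angle is ∠K = 180° − ∠L − ∠M = 91.00°.
Law of sines: l = k·sin L/sin K ≈ 47.678.
Law of sines: m = k·sin M/sin K ≈ 49.053.
Area = ½·k·l·sin M ≈ 1169.2.
The altitude from M has length 2·area/m ≈ 47.671.

47.6709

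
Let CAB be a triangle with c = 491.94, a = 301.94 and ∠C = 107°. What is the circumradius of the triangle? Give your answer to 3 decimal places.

257.209

Law of sines: sin A = a·sin C/c ≈ 0.58696.
Since c ≥ a, only the acute value applies: ∠A ≈ 35.94°.
Then ∠B = 180° − ∠C − ∠A ≈ 37.06°.
Law of sines gives b = c·sin B/sin C ≈ 310.01.
Circumradius = c/(2 sin C) ≈ 257.21.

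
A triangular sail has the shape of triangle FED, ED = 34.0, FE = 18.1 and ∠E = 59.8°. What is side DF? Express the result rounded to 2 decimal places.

By the law of cosines, DF² = FE² + ED² − 2·FE·ED·cos E = 864.49, so DF ≈ 29.402.

29.40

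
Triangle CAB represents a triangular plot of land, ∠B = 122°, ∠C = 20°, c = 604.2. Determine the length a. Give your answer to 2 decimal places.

The third angle is ∠A = 180° − ∠B − ∠C = 38.00°.
Law of sines: a = c·sin A/sin C ≈ 1087.6.

1087.60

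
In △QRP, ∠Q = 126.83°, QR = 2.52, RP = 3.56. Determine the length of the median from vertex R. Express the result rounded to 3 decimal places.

m_R ≈ 3.001

Law of sines: sin P = QR·sin Q/RP ≈ 0.56659.
Since RP ≥ QR, only the acute value applies: ∠P ≈ 34.51°.
Then ∠R = 180° − ∠Q − ∠P ≈ 18.66°.
Law of sines gives PQ = RP·sin R/sin Q ≈ 1.4228.
Median from R: ½√(2·QR² + 2·RP² − PQ²) ≈ 3.001.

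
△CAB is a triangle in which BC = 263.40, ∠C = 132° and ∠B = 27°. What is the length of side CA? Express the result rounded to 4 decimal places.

333.6825

The third angle is ∠A = 180° − ∠B − ∠C = 21.00°.
Law of sines: CA = BC·sin B/sin A ≈ 333.68.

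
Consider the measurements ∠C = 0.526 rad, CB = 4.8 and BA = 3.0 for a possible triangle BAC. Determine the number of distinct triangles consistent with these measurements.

CB·sin C = 4.8·sin(0.526 rad) ≈ 2.41.
Since CB sin C < BA < CB (2.41 < 3.0 < 4.8), two triangles exist.

2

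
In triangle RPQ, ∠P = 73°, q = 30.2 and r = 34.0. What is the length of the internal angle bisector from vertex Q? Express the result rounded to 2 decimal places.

By the law of cosines, p² = q² + r² − 2·q·r·cos P = 1467.6, so p ≈ 38.31.
Law of cosines again: cos Q = (r² + p² − q²)/(2·r·p) ≈ 0.65703, so ∠Q ≈ 48.93°.
The bisector from Q has length 2·r·p·cos(∠Q/2)/(r+p) ≈ 32.792.

32.79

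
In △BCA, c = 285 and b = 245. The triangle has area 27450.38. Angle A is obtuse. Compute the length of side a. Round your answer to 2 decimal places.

477.01

From area = ½·b·c·sin A, we get sin A = 2·area/(b·c) ≈ 0.78626.
Taking the obtuse solution, ∠A ≈ 128.16°.
Law of cosines then gives a ≈ 477.01.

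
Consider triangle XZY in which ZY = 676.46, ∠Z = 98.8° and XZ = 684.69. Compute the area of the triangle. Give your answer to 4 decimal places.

Area = ½·XZ·ZY·sin Z ≈ 2.2886e+05.

area ≈ 228856.5955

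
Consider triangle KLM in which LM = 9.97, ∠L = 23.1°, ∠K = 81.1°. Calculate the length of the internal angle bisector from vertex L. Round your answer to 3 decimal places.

9.676

The third angle is ∠M = 180° − ∠K − ∠L = 75.80°.
Law of sines: MK = LM·sin L/sin K ≈ 3.9593.
Law of sines: KL = LM·sin M/sin K ≈ 9.7832.
The bisector from L has length 2·KL·LM·cos(∠L/2)/(KL+LM) ≈ 9.6757.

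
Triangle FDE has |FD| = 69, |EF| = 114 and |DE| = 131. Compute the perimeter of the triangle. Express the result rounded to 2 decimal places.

Perimeter = 131 + 114 + 69 = 314.

314.00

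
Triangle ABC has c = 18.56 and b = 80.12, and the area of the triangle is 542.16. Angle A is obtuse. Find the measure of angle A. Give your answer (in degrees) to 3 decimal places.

From area = ½·b·c·sin A, we get sin A = 2·area/(b·c) ≈ 0.72919.
Taking the obtuse solution, ∠A ≈ 133.18°.

133.182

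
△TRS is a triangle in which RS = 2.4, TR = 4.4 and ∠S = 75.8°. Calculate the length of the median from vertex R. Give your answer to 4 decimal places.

2.8084

Law of sines: sin T = RS·sin S/TR ≈ 0.52879.
Since TR ≥ RS, only the acute value applies: ∠T ≈ 31.92°.
Then ∠R = 180° − ∠S − ∠T ≈ 72.28°.
Law of sines gives ST = TR·sin R/sin S ≈ 4.3233.
Median from R: ½√(2·TR² + 2·RS² − ST²) ≈ 2.8084.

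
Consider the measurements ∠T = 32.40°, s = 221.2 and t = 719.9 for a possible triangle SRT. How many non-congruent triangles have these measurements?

1

s·sin T = 221.2·sin(32.40°) ≈ 118.5.
Since t ≥ s, exactly one triangle exists.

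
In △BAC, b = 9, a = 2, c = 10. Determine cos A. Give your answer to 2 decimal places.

By the law of cosines, cos A = (c² + b² − a²) / (2·c·b) ≈ 0.98333, so ∠A ≈ 10.48°.

cos A ≈ 0.98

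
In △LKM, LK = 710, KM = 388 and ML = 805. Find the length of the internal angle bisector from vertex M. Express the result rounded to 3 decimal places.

By the law of cosines, cos M = (KM² + ML² − LK²) / (2·KM·ML) ≈ 0.47139, so ∠M ≈ 1.080 rad.
The bisector from M has length 2·KM·ML·cos(∠M/2)/(KM+ML) ≈ 449.12.

t_M ≈ 449.124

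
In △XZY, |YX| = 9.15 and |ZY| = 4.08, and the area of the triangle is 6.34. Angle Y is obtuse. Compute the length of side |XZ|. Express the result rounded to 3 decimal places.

From area = ½·|ZY|·|YX|·sin Y, we get sin Y = 2·area/(|ZY|·|YX|) ≈ 0.33965.
Taking the obtuse solution, ∠Y ≈ 160.14°.
Law of cosines then gives |XZ| ≈ 13.061.

13.061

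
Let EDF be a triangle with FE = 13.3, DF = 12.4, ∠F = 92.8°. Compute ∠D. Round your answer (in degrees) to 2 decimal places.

By the law of cosines, ED² = DF² + FE² − 2·DF·FE·cos F = 346.76, so ED ≈ 18.622.
Law of cosines again: cos D = (ED² + DF² − FE²)/(2·ED·DF) ≈ 0.70078, so ∠D ≈ 45.51°.

∠D ≈ 45.51°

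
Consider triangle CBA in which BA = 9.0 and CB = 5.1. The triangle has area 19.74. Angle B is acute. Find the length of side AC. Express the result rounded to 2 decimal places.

From area = ½·CB·BA·sin B, we get sin B = 2·area/(CB·BA) ≈ 0.86013.
Taking the acute solution, ∠B ≈ 1.0355 rad.
Law of cosines then gives AC ≈ 7.7579.

7.76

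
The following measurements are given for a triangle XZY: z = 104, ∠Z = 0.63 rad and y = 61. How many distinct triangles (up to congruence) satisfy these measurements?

y·sin Z = 61·sin(0.63 rad) ≈ 35.94.
Since z ≥ y, exactly one triangle exists.

1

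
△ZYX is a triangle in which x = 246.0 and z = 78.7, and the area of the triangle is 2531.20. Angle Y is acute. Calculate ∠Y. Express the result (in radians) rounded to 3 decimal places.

From area = ½·x·z·sin Y, we get sin Y = 2·area/(x·z) ≈ 0.26148.
Taking the acute solution, ∠Y ≈ 0.265 rad.

0.265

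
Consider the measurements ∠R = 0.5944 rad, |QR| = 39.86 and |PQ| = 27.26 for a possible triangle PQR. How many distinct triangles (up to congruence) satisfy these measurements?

|QR|·sin R = 39.86·sin(0.5944 rad) ≈ 22.32.
Since |QR| sin R < |PQ| < |QR| (22.32 < 27.26 < 39.86), two triangles exist.

2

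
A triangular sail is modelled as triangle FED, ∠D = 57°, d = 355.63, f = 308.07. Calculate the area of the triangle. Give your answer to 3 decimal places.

Law of sines: sin F = f·sin D/d ≈ 0.72651.
Since d ≥ f, only the acute value applies: ∠F ≈ 46.59°.
Then ∠E = 180° − ∠D − ∠F ≈ 76.41°.
Law of sines gives e = d·sin E/sin D ≈ 412.16.
Area = ½·d·f·sin E ≈ 53245.

area ≈ 53244.692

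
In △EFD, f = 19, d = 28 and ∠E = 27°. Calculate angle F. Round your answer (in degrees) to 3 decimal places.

By the law of cosines, e² = f² + d² − 2·f·d·cos E = 196.97, so e ≈ 14.035.
Law of cosines again: cos F = (d² + e² − f²)/(2·d·e) ≈ 0.78883, so ∠F ≈ 37.92°.

37.924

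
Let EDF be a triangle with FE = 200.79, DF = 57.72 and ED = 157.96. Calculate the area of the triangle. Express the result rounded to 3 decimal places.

Semiperimeter s = (57.72 + 200.79 + 157.96)/2 = 208.24.
Heron's formula: area = √(208.24·150.52·7.445·50.275) ≈ 3425.1.

area ≈ 3425.115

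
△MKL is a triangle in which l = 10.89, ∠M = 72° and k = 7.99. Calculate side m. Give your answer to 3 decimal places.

By the law of cosines, m² = k² + l² − 2·k·l·cos M = 128.66, so m ≈ 11.343.

11.343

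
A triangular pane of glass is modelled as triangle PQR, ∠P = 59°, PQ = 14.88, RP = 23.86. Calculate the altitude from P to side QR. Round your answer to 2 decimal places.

14.76

By the law of cosines, QR² = RP² + PQ² − 2·RP·PQ·cos P = 425, so QR ≈ 20.616.
Area = ½·RP·PQ·sin P ≈ 152.16.
The altitude from P has length 2·area/QR ≈ 14.762.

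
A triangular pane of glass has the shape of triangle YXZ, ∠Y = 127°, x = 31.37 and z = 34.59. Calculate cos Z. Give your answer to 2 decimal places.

By the law of cosines, y² = x² + z² − 2·x·z·cos Y = 3486.6, so y ≈ 59.047.
Law of cosines again: cos Z = (y² + x² − z²)/(2·y·x) ≈ 0.88381, so ∠Z ≈ 27.89°.

0.88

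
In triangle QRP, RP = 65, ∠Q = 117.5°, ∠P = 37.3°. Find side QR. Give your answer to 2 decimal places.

44.41

The third angle is ∠R = 180° − ∠P − ∠Q = 25.20°.
Law of sines: QR = RP·sin P/sin Q ≈ 44.407.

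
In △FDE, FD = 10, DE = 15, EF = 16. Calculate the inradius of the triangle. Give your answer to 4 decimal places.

Semiperimeter s = (15 + 16 + 10)/2 = 20.5.
Heron's formula: area = √(20.5·5.5·4.5·10.5) ≈ 72.989.
Inradius = area/s = 72.989/20.5 ≈ 3.5605.

3.5605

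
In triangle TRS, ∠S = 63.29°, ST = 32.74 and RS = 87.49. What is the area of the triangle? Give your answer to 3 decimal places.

Area = ½·RS·ST·sin S ≈ 1279.4.

area ≈ 1279.384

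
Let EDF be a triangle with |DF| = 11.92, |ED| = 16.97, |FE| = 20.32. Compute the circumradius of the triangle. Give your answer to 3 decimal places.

By the law of cosines, cos E = (|FE|² + |ED|² − |DF|²) / (2·|FE|·|ED|) ≈ 0.81025, so ∠E ≈ 35.88°.
Circumradius = |DF|/(2 sin E) ≈ 10.169.

10.169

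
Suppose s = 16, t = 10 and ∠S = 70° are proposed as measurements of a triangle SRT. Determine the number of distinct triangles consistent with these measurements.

t·sin S = 10·sin(70°) ≈ 9.397.
Since s ≥ t, exactly one triangle exists.

1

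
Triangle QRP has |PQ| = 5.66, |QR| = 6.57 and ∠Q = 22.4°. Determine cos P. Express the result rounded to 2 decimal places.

By the law of cosines, |RP|² = |PQ|² + |QR|² − 2·|PQ|·|QR|·cos Q = 6.4398, so |RP| ≈ 2.5377.
Law of cosines again: cos P = (|RP|² + |PQ|² − |QR|²)/(2·|RP|·|PQ|) ≈ -0.16325, so ∠P ≈ 99.40°.

-0.16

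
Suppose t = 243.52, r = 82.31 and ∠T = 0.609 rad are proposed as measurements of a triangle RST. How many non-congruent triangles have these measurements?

1

r·sin T = 82.31·sin(0.609 rad) ≈ 47.09.
Since t ≥ r, exactly one triangle exists.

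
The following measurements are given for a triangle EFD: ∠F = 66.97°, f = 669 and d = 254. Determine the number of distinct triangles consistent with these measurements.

d·sin F = 254·sin(66.97°) ≈ 233.8.
Since f ≥ d, exactly one triangle exists.

1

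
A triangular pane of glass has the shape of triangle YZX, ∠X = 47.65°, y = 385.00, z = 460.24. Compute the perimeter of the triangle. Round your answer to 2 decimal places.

perimeter ≈ 1193.54

By the law of cosines, x² = y² + z² − 2·y·z·cos X = 1.2131e+05, so x ≈ 348.3.
Semiperimeter s = (385+460.24+348.3)/2 = 596.77.
Perimeter = 385 + 460.24 + 348.3 = 1193.5.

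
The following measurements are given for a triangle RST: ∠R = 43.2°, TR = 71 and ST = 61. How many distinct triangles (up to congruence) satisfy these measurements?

2

TR·sin R = 71·sin(43.2°) ≈ 48.6.
Since TR sin R < ST < TR (48.6 < 61 < 71), two triangles exist.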